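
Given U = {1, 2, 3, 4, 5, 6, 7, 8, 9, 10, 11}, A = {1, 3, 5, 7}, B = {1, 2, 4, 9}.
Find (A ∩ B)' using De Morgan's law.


U = {1, 2, 3, 4, 5, 6, 7, 8, 9, 10, 11}
A = {1, 3, 5, 7}, B = {1, 2, 4, 9}
A ∩ B = {1}
(A ∩ B)' = U \ (A ∩ B) = {2, 3, 4, 5, 6, 7, 8, 9, 10, 11}
Verification via A' ∪ B': A' = {2, 4, 6, 8, 9, 10, 11}, B' = {3, 5, 6, 7, 8, 10, 11}
A' ∪ B' = {2, 3, 4, 5, 6, 7, 8, 9, 10, 11} ✓

{2, 3, 4, 5, 6, 7, 8, 9, 10, 11}


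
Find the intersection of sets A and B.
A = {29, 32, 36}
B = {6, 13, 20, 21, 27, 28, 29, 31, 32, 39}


Set A = {29, 32, 36}
Set B = {6, 13, 20, 21, 27, 28, 29, 31, 32, 39}
A ∩ B includes only elements in both sets.
Check each element of A against B:
29 ✓, 32 ✓, 36 ✗
A ∩ B = {29, 32}

{29, 32}


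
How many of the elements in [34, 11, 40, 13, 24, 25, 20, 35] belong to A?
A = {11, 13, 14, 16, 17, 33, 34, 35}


Set A = {11, 13, 14, 16, 17, 33, 34, 35}
Candidates: [34, 11, 40, 13, 24, 25, 20, 35]
Check each candidate:
34 ∈ A, 11 ∈ A, 40 ∉ A, 13 ∈ A, 24 ∉ A, 25 ∉ A, 20 ∉ A, 35 ∈ A
Count of candidates in A: 4

4


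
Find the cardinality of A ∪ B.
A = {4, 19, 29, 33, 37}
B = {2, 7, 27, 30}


Set A = {4, 19, 29, 33, 37}, |A| = 5
Set B = {2, 7, 27, 30}, |B| = 4
A ∩ B = {}, |A ∩ B| = 0
|A ∪ B| = |A| + |B| - |A ∩ B| = 5 + 4 - 0 = 9

9


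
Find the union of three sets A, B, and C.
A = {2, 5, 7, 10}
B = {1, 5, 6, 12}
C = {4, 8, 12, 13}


Set A = {2, 5, 7, 10}
Set B = {1, 5, 6, 12}
Set C = {4, 8, 12, 13}
First, A ∪ B = {1, 2, 5, 6, 7, 10, 12}
Then, (A ∪ B) ∪ C = {1, 2, 4, 5, 6, 7, 8, 10, 12, 13}

{1, 2, 4, 5, 6, 7, 8, 10, 12, 13}


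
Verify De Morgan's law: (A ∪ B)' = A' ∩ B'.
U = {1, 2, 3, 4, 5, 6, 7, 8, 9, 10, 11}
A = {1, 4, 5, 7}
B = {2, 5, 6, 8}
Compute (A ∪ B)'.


U = {1, 2, 3, 4, 5, 6, 7, 8, 9, 10, 11}
A = {1, 4, 5, 7}, B = {2, 5, 6, 8}
A ∪ B = {1, 2, 4, 5, 6, 7, 8}
(A ∪ B)' = U \ (A ∪ B) = {3, 9, 10, 11}
Verification via A' ∩ B': A' = {2, 3, 6, 8, 9, 10, 11}, B' = {1, 3, 4, 7, 9, 10, 11}
A' ∩ B' = {3, 9, 10, 11} ✓

{3, 9, 10, 11}


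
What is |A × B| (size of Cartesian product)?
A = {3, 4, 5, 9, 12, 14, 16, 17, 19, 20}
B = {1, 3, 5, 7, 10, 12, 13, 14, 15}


Set A = {3, 4, 5, 9, 12, 14, 16, 17, 19, 20} has 10 elements.
Set B = {1, 3, 5, 7, 10, 12, 13, 14, 15} has 9 elements.
|A × B| = |A| × |B| = 10 × 9 = 90

90


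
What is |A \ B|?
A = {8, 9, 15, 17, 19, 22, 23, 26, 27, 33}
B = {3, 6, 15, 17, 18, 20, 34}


Set A = {8, 9, 15, 17, 19, 22, 23, 26, 27, 33}
Set B = {3, 6, 15, 17, 18, 20, 34}
A \ B = {8, 9, 19, 22, 23, 26, 27, 33}
|A \ B| = 8

8


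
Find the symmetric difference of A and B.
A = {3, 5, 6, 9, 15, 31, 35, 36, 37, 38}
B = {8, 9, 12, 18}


Set A = {3, 5, 6, 9, 15, 31, 35, 36, 37, 38}
Set B = {8, 9, 12, 18}
A △ B = (A \ B) ∪ (B \ A)
Elements in A but not B: {3, 5, 6, 15, 31, 35, 36, 37, 38}
Elements in B but not A: {8, 12, 18}
A △ B = {3, 5, 6, 8, 12, 15, 18, 31, 35, 36, 37, 38}

{3, 5, 6, 8, 12, 15, 18, 31, 35, 36, 37, 38}


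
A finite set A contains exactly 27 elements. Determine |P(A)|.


The set has 27 elements.
The power set contains all possible subsets.
|P(A)| = 2^|A| = 2^27 = 134217728

134217728


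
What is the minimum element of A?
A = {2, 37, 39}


Set A = {2, 37, 39}
Elements in ascending order: 2, 37, 39
The smallest element is 2.

2


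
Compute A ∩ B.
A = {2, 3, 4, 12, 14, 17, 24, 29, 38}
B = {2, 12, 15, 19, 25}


Set A = {2, 3, 4, 12, 14, 17, 24, 29, 38}
Set B = {2, 12, 15, 19, 25}
A ∩ B includes only elements in both sets.
Check each element of A against B:
2 ✓, 3 ✗, 4 ✗, 12 ✓, 14 ✗, 17 ✗, 24 ✗, 29 ✗, 38 ✗
A ∩ B = {2, 12}

{2, 12}


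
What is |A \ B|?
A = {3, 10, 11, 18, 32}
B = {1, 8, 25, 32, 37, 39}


Set A = {3, 10, 11, 18, 32}
Set B = {1, 8, 25, 32, 37, 39}
A \ B = {3, 10, 11, 18}
|A \ B| = 4

4


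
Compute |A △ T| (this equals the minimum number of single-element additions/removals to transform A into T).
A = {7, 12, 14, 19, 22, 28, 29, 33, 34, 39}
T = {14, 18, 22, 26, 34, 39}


Set A = {7, 12, 14, 19, 22, 28, 29, 33, 34, 39}
Set T = {14, 18, 22, 26, 34, 39}
Elements to remove from A (in A, not in T): {7, 12, 19, 28, 29, 33} → 6 removals
Elements to add to A (in T, not in A): {18, 26} → 2 additions
Total edits = 6 + 2 = 8

8


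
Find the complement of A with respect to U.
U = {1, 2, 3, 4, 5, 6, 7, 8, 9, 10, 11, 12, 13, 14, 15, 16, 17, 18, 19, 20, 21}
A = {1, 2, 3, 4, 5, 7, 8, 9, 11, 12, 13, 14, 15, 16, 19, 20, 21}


Universal set U = {1, 2, 3, 4, 5, 6, 7, 8, 9, 10, 11, 12, 13, 14, 15, 16, 17, 18, 19, 20, 21}
Set A = {1, 2, 3, 4, 5, 7, 8, 9, 11, 12, 13, 14, 15, 16, 19, 20, 21}
A' = U \ A = elements in U but not in A
Checking each element of U:
1 (in A, exclude), 2 (in A, exclude), 3 (in A, exclude), 4 (in A, exclude), 5 (in A, exclude), 6 (not in A, include), 7 (in A, exclude), 8 (in A, exclude), 9 (in A, exclude), 10 (not in A, include), 11 (in A, exclude), 12 (in A, exclude), 13 (in A, exclude), 14 (in A, exclude), 15 (in A, exclude), 16 (in A, exclude), 17 (not in A, include), 18 (not in A, include), 19 (in A, exclude), 20 (in A, exclude), 21 (in A, exclude)
A' = {6, 10, 17, 18}

{6, 10, 17, 18}


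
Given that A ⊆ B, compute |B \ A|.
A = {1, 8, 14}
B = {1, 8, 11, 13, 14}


Set A = {1, 8, 14}, |A| = 3
Set B = {1, 8, 11, 13, 14}, |B| = 5
Since A ⊆ B: B \ A = {11, 13}
|B| - |A| = 5 - 3 = 2

2


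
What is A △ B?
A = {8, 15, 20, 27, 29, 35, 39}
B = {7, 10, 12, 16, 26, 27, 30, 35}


Set A = {8, 15, 20, 27, 29, 35, 39}
Set B = {7, 10, 12, 16, 26, 27, 30, 35}
A △ B = (A \ B) ∪ (B \ A)
Elements in A but not B: {8, 15, 20, 29, 39}
Elements in B but not A: {7, 10, 12, 16, 26, 30}
A △ B = {7, 8, 10, 12, 15, 16, 20, 26, 29, 30, 39}

{7, 8, 10, 12, 15, 16, 20, 26, 29, 30, 39}


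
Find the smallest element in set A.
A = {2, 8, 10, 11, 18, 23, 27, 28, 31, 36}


Set A = {2, 8, 10, 11, 18, 23, 27, 28, 31, 36}
Elements in ascending order: 2, 8, 10, 11, 18, 23, 27, 28, 31, 36
The smallest element is 2.

2


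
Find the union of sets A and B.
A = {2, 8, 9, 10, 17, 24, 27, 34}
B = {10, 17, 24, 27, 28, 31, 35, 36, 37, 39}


Set A = {2, 8, 9, 10, 17, 24, 27, 34}
Set B = {10, 17, 24, 27, 28, 31, 35, 36, 37, 39}
A ∪ B includes all elements in either set.
Elements from A: {2, 8, 9, 10, 17, 24, 27, 34}
Elements from B not already included: {28, 31, 35, 36, 37, 39}
A ∪ B = {2, 8, 9, 10, 17, 24, 27, 28, 31, 34, 35, 36, 37, 39}

{2, 8, 9, 10, 17, 24, 27, 28, 31, 34, 35, 36, 37, 39}


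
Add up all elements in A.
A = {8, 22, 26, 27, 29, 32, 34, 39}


Set A = {8, 22, 26, 27, 29, 32, 34, 39}
Sum = 8 + 22 + 26 + 27 + 29 + 32 + 34 + 39 = 217

217


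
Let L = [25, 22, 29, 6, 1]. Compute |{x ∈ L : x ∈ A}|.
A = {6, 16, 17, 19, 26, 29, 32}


Set A = {6, 16, 17, 19, 26, 29, 32}
Candidates: [25, 22, 29, 6, 1]
Check each candidate:
25 ∉ A, 22 ∉ A, 29 ∈ A, 6 ∈ A, 1 ∉ A
Count of candidates in A: 2

2


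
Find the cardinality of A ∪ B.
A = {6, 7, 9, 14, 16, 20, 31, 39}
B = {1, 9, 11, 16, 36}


Set A = {6, 7, 9, 14, 16, 20, 31, 39}, |A| = 8
Set B = {1, 9, 11, 16, 36}, |B| = 5
A ∩ B = {9, 16}, |A ∩ B| = 2
|A ∪ B| = |A| + |B| - |A ∩ B| = 8 + 5 - 2 = 11

11


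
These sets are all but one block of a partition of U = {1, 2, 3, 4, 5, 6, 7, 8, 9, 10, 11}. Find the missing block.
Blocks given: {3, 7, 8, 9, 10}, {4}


U = {1, 2, 3, 4, 5, 6, 7, 8, 9, 10, 11}
Shown blocks: {3, 7, 8, 9, 10}, {4}
A partition's blocks are pairwise disjoint and cover U, so the missing block = U \ (union of shown blocks).
Union of shown blocks: {3, 4, 7, 8, 9, 10}
Missing block = U \ (union) = {1, 2, 5, 6, 11}

{1, 2, 5, 6, 11}


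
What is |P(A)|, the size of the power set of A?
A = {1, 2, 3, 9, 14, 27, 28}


Set A = {1, 2, 3, 9, 14, 27, 28}
|A| = 7
The power set P(A) contains all subsets of A.
|P(A)| = 2^|A| = 2^7 = 128

128


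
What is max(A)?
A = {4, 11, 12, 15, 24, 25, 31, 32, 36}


Set A = {4, 11, 12, 15, 24, 25, 31, 32, 36}
Elements in ascending order: 4, 11, 12, 15, 24, 25, 31, 32, 36
The largest element is 36.

36


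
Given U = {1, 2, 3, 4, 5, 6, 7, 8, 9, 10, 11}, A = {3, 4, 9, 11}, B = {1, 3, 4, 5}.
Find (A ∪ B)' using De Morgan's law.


U = {1, 2, 3, 4, 5, 6, 7, 8, 9, 10, 11}
A = {3, 4, 9, 11}, B = {1, 3, 4, 5}
A ∪ B = {1, 3, 4, 5, 9, 11}
(A ∪ B)' = U \ (A ∪ B) = {2, 6, 7, 8, 10}
Verification via A' ∩ B': A' = {1, 2, 5, 6, 7, 8, 10}, B' = {2, 6, 7, 8, 9, 10, 11}
A' ∩ B' = {2, 6, 7, 8, 10} ✓

{2, 6, 7, 8, 10}


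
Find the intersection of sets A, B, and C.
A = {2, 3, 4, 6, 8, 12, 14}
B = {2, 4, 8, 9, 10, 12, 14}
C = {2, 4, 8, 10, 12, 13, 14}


Set A = {2, 3, 4, 6, 8, 12, 14}
Set B = {2, 4, 8, 9, 10, 12, 14}
Set C = {2, 4, 8, 10, 12, 13, 14}
First, A ∩ B = {2, 4, 8, 12, 14}
Then, (A ∩ B) ∩ C = {2, 4, 8, 12, 14}

{2, 4, 8, 12, 14}


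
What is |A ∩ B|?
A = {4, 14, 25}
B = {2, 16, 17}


Set A = {4, 14, 25}
Set B = {2, 16, 17}
A ∩ B = {}
|A ∩ B| = 0

0


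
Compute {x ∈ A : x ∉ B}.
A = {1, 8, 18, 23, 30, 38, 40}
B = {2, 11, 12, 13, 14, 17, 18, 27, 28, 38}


Set A = {1, 8, 18, 23, 30, 38, 40}
Set B = {2, 11, 12, 13, 14, 17, 18, 27, 28, 38}
Check each element of A against B:
1 ∉ B (include), 8 ∉ B (include), 18 ∈ B, 23 ∉ B (include), 30 ∉ B (include), 38 ∈ B, 40 ∉ B (include)
Elements of A not in B: {1, 8, 23, 30, 40}

{1, 8, 23, 30, 40}


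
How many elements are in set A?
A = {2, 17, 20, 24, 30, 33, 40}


Set A = {2, 17, 20, 24, 30, 33, 40}
Listing elements: 2, 17, 20, 24, 30, 33, 40
Counting: 7 elements
|A| = 7

7


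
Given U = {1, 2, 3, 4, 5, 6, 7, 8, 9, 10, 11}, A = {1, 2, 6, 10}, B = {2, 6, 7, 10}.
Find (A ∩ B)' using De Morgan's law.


U = {1, 2, 3, 4, 5, 6, 7, 8, 9, 10, 11}
A = {1, 2, 6, 10}, B = {2, 6, 7, 10}
A ∩ B = {2, 6, 10}
(A ∩ B)' = U \ (A ∩ B) = {1, 3, 4, 5, 7, 8, 9, 11}
Verification via A' ∪ B': A' = {3, 4, 5, 7, 8, 9, 11}, B' = {1, 3, 4, 5, 8, 9, 11}
A' ∪ B' = {1, 3, 4, 5, 7, 8, 9, 11} ✓

{1, 3, 4, 5, 7, 8, 9, 11}


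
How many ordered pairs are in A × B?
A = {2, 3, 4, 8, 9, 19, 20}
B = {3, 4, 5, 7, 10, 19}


Set A = {2, 3, 4, 8, 9, 19, 20} has 7 elements.
Set B = {3, 4, 5, 7, 10, 19} has 6 elements.
|A × B| = |A| × |B| = 7 × 6 = 42

42


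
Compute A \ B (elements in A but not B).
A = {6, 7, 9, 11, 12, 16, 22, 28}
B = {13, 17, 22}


Set A = {6, 7, 9, 11, 12, 16, 22, 28}
Set B = {13, 17, 22}
A \ B includes elements in A that are not in B.
Check each element of A:
6 (not in B, keep), 7 (not in B, keep), 9 (not in B, keep), 11 (not in B, keep), 12 (not in B, keep), 16 (not in B, keep), 22 (in B, remove), 28 (not in B, keep)
A \ B = {6, 7, 9, 11, 12, 16, 28}

{6, 7, 9, 11, 12, 16, 28}


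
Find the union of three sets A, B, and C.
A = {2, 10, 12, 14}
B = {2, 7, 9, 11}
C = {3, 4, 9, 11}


Set A = {2, 10, 12, 14}
Set B = {2, 7, 9, 11}
Set C = {3, 4, 9, 11}
First, A ∪ B = {2, 7, 9, 10, 11, 12, 14}
Then, (A ∪ B) ∪ C = {2, 3, 4, 7, 9, 10, 11, 12, 14}

{2, 3, 4, 7, 9, 10, 11, 12, 14}


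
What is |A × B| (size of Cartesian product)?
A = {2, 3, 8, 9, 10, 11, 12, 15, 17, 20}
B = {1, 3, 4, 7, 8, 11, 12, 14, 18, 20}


Set A = {2, 3, 8, 9, 10, 11, 12, 15, 17, 20} has 10 elements.
Set B = {1, 3, 4, 7, 8, 11, 12, 14, 18, 20} has 10 elements.
|A × B| = |A| × |B| = 10 × 10 = 100

100


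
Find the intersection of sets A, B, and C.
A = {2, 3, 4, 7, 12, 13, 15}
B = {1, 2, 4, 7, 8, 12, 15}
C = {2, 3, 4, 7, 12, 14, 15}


Set A = {2, 3, 4, 7, 12, 13, 15}
Set B = {1, 2, 4, 7, 8, 12, 15}
Set C = {2, 3, 4, 7, 12, 14, 15}
First, A ∩ B = {2, 4, 7, 12, 15}
Then, (A ∩ B) ∩ C = {2, 4, 7, 12, 15}

{2, 4, 7, 12, 15}


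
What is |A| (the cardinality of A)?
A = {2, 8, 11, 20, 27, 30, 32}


Set A = {2, 8, 11, 20, 27, 30, 32}
Listing elements: 2, 8, 11, 20, 27, 30, 32
Counting: 7 elements
|A| = 7

7


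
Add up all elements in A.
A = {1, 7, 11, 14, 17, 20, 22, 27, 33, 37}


Set A = {1, 7, 11, 14, 17, 20, 22, 27, 33, 37}
Sum = 1 + 7 + 11 + 14 + 17 + 20 + 22 + 27 + 33 + 37 = 189

189


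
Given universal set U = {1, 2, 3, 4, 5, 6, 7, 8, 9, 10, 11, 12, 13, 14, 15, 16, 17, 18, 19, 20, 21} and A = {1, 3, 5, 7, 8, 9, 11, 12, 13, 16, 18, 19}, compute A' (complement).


Universal set U = {1, 2, 3, 4, 5, 6, 7, 8, 9, 10, 11, 12, 13, 14, 15, 16, 17, 18, 19, 20, 21}
Set A = {1, 3, 5, 7, 8, 9, 11, 12, 13, 16, 18, 19}
A' = U \ A = elements in U but not in A
Checking each element of U:
1 (in A, exclude), 2 (not in A, include), 3 (in A, exclude), 4 (not in A, include), 5 (in A, exclude), 6 (not in A, include), 7 (in A, exclude), 8 (in A, exclude), 9 (in A, exclude), 10 (not in A, include), 11 (in A, exclude), 12 (in A, exclude), 13 (in A, exclude), 14 (not in A, include), 15 (not in A, include), 16 (in A, exclude), 17 (not in A, include), 18 (in A, exclude), 19 (in A, exclude), 20 (not in A, include), 21 (not in A, include)
A' = {2, 4, 6, 10, 14, 15, 17, 20, 21}

{2, 4, 6, 10, 14, 15, 17, 20, 21}


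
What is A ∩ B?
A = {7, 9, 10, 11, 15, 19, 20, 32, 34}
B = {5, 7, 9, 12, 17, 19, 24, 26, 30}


Set A = {7, 9, 10, 11, 15, 19, 20, 32, 34}
Set B = {5, 7, 9, 12, 17, 19, 24, 26, 30}
A ∩ B includes only elements in both sets.
Check each element of A against B:
7 ✓, 9 ✓, 10 ✗, 11 ✗, 15 ✗, 19 ✓, 20 ✗, 32 ✗, 34 ✗
A ∩ B = {7, 9, 19}

{7, 9, 19}


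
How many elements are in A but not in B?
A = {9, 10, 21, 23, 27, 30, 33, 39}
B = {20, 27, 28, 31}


Set A = {9, 10, 21, 23, 27, 30, 33, 39}
Set B = {20, 27, 28, 31}
A \ B = {9, 10, 21, 23, 30, 33, 39}
|A \ B| = 7

7


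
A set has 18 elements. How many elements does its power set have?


The set has 18 elements.
The power set contains all possible subsets.
|P(A)| = 2^|A| = 2^18 = 262144

262144


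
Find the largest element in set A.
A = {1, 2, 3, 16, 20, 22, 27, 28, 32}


Set A = {1, 2, 3, 16, 20, 22, 27, 28, 32}
Elements in ascending order: 1, 2, 3, 16, 20, 22, 27, 28, 32
The largest element is 32.

32


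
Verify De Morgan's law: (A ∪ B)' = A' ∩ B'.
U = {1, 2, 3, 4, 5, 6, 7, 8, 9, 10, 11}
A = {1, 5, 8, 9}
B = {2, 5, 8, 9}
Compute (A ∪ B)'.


U = {1, 2, 3, 4, 5, 6, 7, 8, 9, 10, 11}
A = {1, 5, 8, 9}, B = {2, 5, 8, 9}
A ∪ B = {1, 2, 5, 8, 9}
(A ∪ B)' = U \ (A ∪ B) = {3, 4, 6, 7, 10, 11}
Verification via A' ∩ B': A' = {2, 3, 4, 6, 7, 10, 11}, B' = {1, 3, 4, 6, 7, 10, 11}
A' ∩ B' = {3, 4, 6, 7, 10, 11} ✓

{3, 4, 6, 7, 10, 11}


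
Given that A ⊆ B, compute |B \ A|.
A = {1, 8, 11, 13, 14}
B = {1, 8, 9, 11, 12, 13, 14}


Set A = {1, 8, 11, 13, 14}, |A| = 5
Set B = {1, 8, 9, 11, 12, 13, 14}, |B| = 7
Since A ⊆ B: B \ A = {9, 12}
|B| - |A| = 7 - 5 = 2

2


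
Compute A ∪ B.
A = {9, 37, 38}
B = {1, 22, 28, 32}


Set A = {9, 37, 38}
Set B = {1, 22, 28, 32}
A ∪ B includes all elements in either set.
Elements from A: {9, 37, 38}
Elements from B not already included: {1, 22, 28, 32}
A ∪ B = {1, 9, 22, 28, 32, 37, 38}

{1, 9, 22, 28, 32, 37, 38}


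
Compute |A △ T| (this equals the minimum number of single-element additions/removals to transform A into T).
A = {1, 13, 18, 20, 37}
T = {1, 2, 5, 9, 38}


Set A = {1, 13, 18, 20, 37}
Set T = {1, 2, 5, 9, 38}
Elements to remove from A (in A, not in T): {13, 18, 20, 37} → 4 removals
Elements to add to A (in T, not in A): {2, 5, 9, 38} → 4 additions
Total edits = 4 + 4 = 8

8


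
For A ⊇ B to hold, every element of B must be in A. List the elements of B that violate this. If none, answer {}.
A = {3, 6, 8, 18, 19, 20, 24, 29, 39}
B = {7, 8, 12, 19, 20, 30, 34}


Set A = {3, 6, 8, 18, 19, 20, 24, 29, 39}
Set B = {7, 8, 12, 19, 20, 30, 34}
Check each element of B against A:
7 ∉ A (include), 8 ∈ A, 12 ∉ A (include), 19 ∈ A, 20 ∈ A, 30 ∉ A (include), 34 ∉ A (include)
Elements of B not in A: {7, 12, 30, 34}

{7, 12, 30, 34}


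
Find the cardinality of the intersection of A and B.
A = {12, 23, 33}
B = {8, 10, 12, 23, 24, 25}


Set A = {12, 23, 33}
Set B = {8, 10, 12, 23, 24, 25}
A ∩ B = {12, 23}
|A ∩ B| = 2

2


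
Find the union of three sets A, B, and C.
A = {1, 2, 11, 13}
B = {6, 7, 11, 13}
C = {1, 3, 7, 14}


Set A = {1, 2, 11, 13}
Set B = {6, 7, 11, 13}
Set C = {1, 3, 7, 14}
First, A ∪ B = {1, 2, 6, 7, 11, 13}
Then, (A ∪ B) ∪ C = {1, 2, 3, 6, 7, 11, 13, 14}

{1, 2, 3, 6, 7, 11, 13, 14}


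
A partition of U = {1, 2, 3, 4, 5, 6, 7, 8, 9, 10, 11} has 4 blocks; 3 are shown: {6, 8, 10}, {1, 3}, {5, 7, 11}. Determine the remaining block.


U = {1, 2, 3, 4, 5, 6, 7, 8, 9, 10, 11}
Shown blocks: {6, 8, 10}, {1, 3}, {5, 7, 11}
A partition's blocks are pairwise disjoint and cover U, so the missing block = U \ (union of shown blocks).
Union of shown blocks: {1, 3, 5, 6, 7, 8, 10, 11}
Missing block = U \ (union) = {2, 4, 9}

{2, 4, 9}


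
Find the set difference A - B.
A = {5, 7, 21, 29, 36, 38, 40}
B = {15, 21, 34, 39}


Set A = {5, 7, 21, 29, 36, 38, 40}
Set B = {15, 21, 34, 39}
A \ B includes elements in A that are not in B.
Check each element of A:
5 (not in B, keep), 7 (not in B, keep), 21 (in B, remove), 29 (not in B, keep), 36 (not in B, keep), 38 (not in B, keep), 40 (not in B, keep)
A \ B = {5, 7, 29, 36, 38, 40}

{5, 7, 29, 36, 38, 40}


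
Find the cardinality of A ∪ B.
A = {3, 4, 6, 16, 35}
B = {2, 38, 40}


Set A = {3, 4, 6, 16, 35}, |A| = 5
Set B = {2, 38, 40}, |B| = 3
A ∩ B = {}, |A ∩ B| = 0
|A ∪ B| = |A| + |B| - |A ∩ B| = 5 + 3 - 0 = 8

8


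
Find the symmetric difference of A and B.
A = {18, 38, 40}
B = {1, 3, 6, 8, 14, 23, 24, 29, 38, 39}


Set A = {18, 38, 40}
Set B = {1, 3, 6, 8, 14, 23, 24, 29, 38, 39}
A △ B = (A \ B) ∪ (B \ A)
Elements in A but not B: {18, 40}
Elements in B but not A: {1, 3, 6, 8, 14, 23, 24, 29, 39}
A △ B = {1, 3, 6, 8, 14, 18, 23, 24, 29, 39, 40}

{1, 3, 6, 8, 14, 18, 23, 24, 29, 39, 40}


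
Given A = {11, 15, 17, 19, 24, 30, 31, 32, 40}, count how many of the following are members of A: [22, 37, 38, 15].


Set A = {11, 15, 17, 19, 24, 30, 31, 32, 40}
Candidates: [22, 37, 38, 15]
Check each candidate:
22 ∉ A, 37 ∉ A, 38 ∉ A, 15 ∈ A
Count of candidates in A: 1

1


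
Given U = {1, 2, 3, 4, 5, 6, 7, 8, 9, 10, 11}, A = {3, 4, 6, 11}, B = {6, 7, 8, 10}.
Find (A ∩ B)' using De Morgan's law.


U = {1, 2, 3, 4, 5, 6, 7, 8, 9, 10, 11}
A = {3, 4, 6, 11}, B = {6, 7, 8, 10}
A ∩ B = {6}
(A ∩ B)' = U \ (A ∩ B) = {1, 2, 3, 4, 5, 7, 8, 9, 10, 11}
Verification via A' ∪ B': A' = {1, 2, 5, 7, 8, 9, 10}, B' = {1, 2, 3, 4, 5, 9, 11}
A' ∪ B' = {1, 2, 3, 4, 5, 7, 8, 9, 10, 11} ✓

{1, 2, 3, 4, 5, 7, 8, 9, 10, 11}


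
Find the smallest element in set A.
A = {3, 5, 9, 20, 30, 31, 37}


Set A = {3, 5, 9, 20, 30, 31, 37}
Elements in ascending order: 3, 5, 9, 20, 30, 31, 37
The smallest element is 3.

3


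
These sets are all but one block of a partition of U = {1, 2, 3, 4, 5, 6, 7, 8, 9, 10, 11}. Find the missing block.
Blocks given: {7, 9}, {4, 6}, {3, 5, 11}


U = {1, 2, 3, 4, 5, 6, 7, 8, 9, 10, 11}
Shown blocks: {7, 9}, {4, 6}, {3, 5, 11}
A partition's blocks are pairwise disjoint and cover U, so the missing block = U \ (union of shown blocks).
Union of shown blocks: {3, 4, 5, 6, 7, 9, 11}
Missing block = U \ (union) = {1, 2, 8, 10}

{1, 2, 8, 10}


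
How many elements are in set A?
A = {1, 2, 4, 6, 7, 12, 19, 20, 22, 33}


Set A = {1, 2, 4, 6, 7, 12, 19, 20, 22, 33}
Listing elements: 1, 2, 4, 6, 7, 12, 19, 20, 22, 33
Counting: 10 elements
|A| = 10

10


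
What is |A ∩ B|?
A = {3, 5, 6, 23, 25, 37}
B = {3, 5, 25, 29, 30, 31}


Set A = {3, 5, 6, 23, 25, 37}
Set B = {3, 5, 25, 29, 30, 31}
A ∩ B = {3, 5, 25}
|A ∩ B| = 3

3


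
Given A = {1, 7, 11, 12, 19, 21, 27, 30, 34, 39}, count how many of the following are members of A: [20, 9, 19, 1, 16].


Set A = {1, 7, 11, 12, 19, 21, 27, 30, 34, 39}
Candidates: [20, 9, 19, 1, 16]
Check each candidate:
20 ∉ A, 9 ∉ A, 19 ∈ A, 1 ∈ A, 16 ∉ A
Count of candidates in A: 2

2


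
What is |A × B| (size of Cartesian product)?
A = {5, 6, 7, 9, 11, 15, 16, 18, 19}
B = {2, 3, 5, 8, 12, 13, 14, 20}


Set A = {5, 6, 7, 9, 11, 15, 16, 18, 19} has 9 elements.
Set B = {2, 3, 5, 8, 12, 13, 14, 20} has 8 elements.
|A × B| = |A| × |B| = 9 × 8 = 72

72


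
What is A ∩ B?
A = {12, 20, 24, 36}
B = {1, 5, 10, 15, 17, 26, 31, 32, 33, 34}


Set A = {12, 20, 24, 36}
Set B = {1, 5, 10, 15, 17, 26, 31, 32, 33, 34}
A ∩ B includes only elements in both sets.
Check each element of A against B:
12 ✗, 20 ✗, 24 ✗, 36 ✗
A ∩ B = {}

{}


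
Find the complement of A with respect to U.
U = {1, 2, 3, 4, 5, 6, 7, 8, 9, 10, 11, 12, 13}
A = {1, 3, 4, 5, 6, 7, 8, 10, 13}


Universal set U = {1, 2, 3, 4, 5, 6, 7, 8, 9, 10, 11, 12, 13}
Set A = {1, 3, 4, 5, 6, 7, 8, 10, 13}
A' = U \ A = elements in U but not in A
Checking each element of U:
1 (in A, exclude), 2 (not in A, include), 3 (in A, exclude), 4 (in A, exclude), 5 (in A, exclude), 6 (in A, exclude), 7 (in A, exclude), 8 (in A, exclude), 9 (not in A, include), 10 (in A, exclude), 11 (not in A, include), 12 (not in A, include), 13 (in A, exclude)
A' = {2, 9, 11, 12}

{2, 9, 11, 12}


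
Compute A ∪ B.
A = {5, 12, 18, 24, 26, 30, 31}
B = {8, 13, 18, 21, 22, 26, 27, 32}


Set A = {5, 12, 18, 24, 26, 30, 31}
Set B = {8, 13, 18, 21, 22, 26, 27, 32}
A ∪ B includes all elements in either set.
Elements from A: {5, 12, 18, 24, 26, 30, 31}
Elements from B not already included: {8, 13, 21, 22, 27, 32}
A ∪ B = {5, 8, 12, 13, 18, 21, 22, 24, 26, 27, 30, 31, 32}

{5, 8, 12, 13, 18, 21, 22, 24, 26, 27, 30, 31, 32}


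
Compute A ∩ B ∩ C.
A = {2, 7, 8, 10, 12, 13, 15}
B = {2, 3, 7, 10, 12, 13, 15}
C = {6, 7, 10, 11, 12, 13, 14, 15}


Set A = {2, 7, 8, 10, 12, 13, 15}
Set B = {2, 3, 7, 10, 12, 13, 15}
Set C = {6, 7, 10, 11, 12, 13, 14, 15}
First, A ∩ B = {2, 7, 10, 12, 13, 15}
Then, (A ∩ B) ∩ C = {7, 10, 12, 13, 15}

{7, 10, 12, 13, 15}


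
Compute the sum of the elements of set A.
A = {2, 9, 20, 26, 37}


Set A = {2, 9, 20, 26, 37}
Sum = 2 + 9 + 20 + 26 + 37 = 94

94


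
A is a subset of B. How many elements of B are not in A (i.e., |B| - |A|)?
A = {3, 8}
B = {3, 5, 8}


Set A = {3, 8}, |A| = 2
Set B = {3, 5, 8}, |B| = 3
Since A ⊆ B: B \ A = {5}
|B| - |A| = 3 - 2 = 1

1


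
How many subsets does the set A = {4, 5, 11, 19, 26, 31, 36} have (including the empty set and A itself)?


Set A = {4, 5, 11, 19, 26, 31, 36}
|A| = 7
The power set P(A) contains all subsets of A.
|P(A)| = 2^|A| = 2^7 = 128

128


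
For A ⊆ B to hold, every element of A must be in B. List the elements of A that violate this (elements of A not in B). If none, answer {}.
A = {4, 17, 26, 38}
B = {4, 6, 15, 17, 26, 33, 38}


Set A = {4, 17, 26, 38}
Set B = {4, 6, 15, 17, 26, 33, 38}
Check each element of A against B:
4 ∈ B, 17 ∈ B, 26 ∈ B, 38 ∈ B
Elements of A not in B: {}

{}


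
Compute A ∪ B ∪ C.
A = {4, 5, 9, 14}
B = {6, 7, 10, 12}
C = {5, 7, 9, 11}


Set A = {4, 5, 9, 14}
Set B = {6, 7, 10, 12}
Set C = {5, 7, 9, 11}
First, A ∪ B = {4, 5, 6, 7, 9, 10, 12, 14}
Then, (A ∪ B) ∪ C = {4, 5, 6, 7, 9, 10, 11, 12, 14}

{4, 5, 6, 7, 9, 10, 11, 12, 14}


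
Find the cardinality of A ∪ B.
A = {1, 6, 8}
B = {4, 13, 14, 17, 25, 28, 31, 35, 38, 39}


Set A = {1, 6, 8}, |A| = 3
Set B = {4, 13, 14, 17, 25, 28, 31, 35, 38, 39}, |B| = 10
A ∩ B = {}, |A ∩ B| = 0
|A ∪ B| = |A| + |B| - |A ∩ B| = 3 + 10 - 0 = 13

13


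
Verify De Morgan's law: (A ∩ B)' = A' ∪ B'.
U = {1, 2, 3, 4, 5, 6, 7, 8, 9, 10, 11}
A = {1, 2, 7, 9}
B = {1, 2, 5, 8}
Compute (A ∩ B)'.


U = {1, 2, 3, 4, 5, 6, 7, 8, 9, 10, 11}
A = {1, 2, 7, 9}, B = {1, 2, 5, 8}
A ∩ B = {1, 2}
(A ∩ B)' = U \ (A ∩ B) = {3, 4, 5, 6, 7, 8, 9, 10, 11}
Verification via A' ∪ B': A' = {3, 4, 5, 6, 8, 10, 11}, B' = {3, 4, 6, 7, 9, 10, 11}
A' ∪ B' = {3, 4, 5, 6, 7, 8, 9, 10, 11} ✓

{3, 4, 5, 6, 7, 8, 9, 10, 11}


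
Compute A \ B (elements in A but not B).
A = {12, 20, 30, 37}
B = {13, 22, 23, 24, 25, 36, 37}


Set A = {12, 20, 30, 37}
Set B = {13, 22, 23, 24, 25, 36, 37}
A \ B includes elements in A that are not in B.
Check each element of A:
12 (not in B, keep), 20 (not in B, keep), 30 (not in B, keep), 37 (in B, remove)
A \ B = {12, 20, 30}

{12, 20, 30}


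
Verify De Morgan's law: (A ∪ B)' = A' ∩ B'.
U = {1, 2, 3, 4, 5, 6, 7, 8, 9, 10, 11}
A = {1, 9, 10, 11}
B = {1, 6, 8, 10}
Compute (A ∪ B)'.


U = {1, 2, 3, 4, 5, 6, 7, 8, 9, 10, 11}
A = {1, 9, 10, 11}, B = {1, 6, 8, 10}
A ∪ B = {1, 6, 8, 9, 10, 11}
(A ∪ B)' = U \ (A ∪ B) = {2, 3, 4, 5, 7}
Verification via A' ∩ B': A' = {2, 3, 4, 5, 6, 7, 8}, B' = {2, 3, 4, 5, 7, 9, 11}
A' ∩ B' = {2, 3, 4, 5, 7} ✓

{2, 3, 4, 5, 7}


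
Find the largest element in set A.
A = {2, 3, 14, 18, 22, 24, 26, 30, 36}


Set A = {2, 3, 14, 18, 22, 24, 26, 30, 36}
Elements in ascending order: 2, 3, 14, 18, 22, 24, 26, 30, 36
The largest element is 36.

36


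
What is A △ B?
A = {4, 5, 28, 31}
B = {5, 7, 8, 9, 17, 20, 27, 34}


Set A = {4, 5, 28, 31}
Set B = {5, 7, 8, 9, 17, 20, 27, 34}
A △ B = (A \ B) ∪ (B \ A)
Elements in A but not B: {4, 28, 31}
Elements in B but not A: {7, 8, 9, 17, 20, 27, 34}
A △ B = {4, 7, 8, 9, 17, 20, 27, 28, 31, 34}

{4, 7, 8, 9, 17, 20, 27, 28, 31, 34}


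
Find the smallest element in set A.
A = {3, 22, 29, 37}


Set A = {3, 22, 29, 37}
Elements in ascending order: 3, 22, 29, 37
The smallest element is 3.

3


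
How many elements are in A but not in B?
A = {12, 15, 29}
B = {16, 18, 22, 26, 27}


Set A = {12, 15, 29}
Set B = {16, 18, 22, 26, 27}
A \ B = {12, 15, 29}
|A \ B| = 3

3


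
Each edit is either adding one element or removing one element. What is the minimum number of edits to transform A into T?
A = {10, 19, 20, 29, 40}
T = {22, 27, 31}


Set A = {10, 19, 20, 29, 40}
Set T = {22, 27, 31}
Elements to remove from A (in A, not in T): {10, 19, 20, 29, 40} → 5 removals
Elements to add to A (in T, not in A): {22, 27, 31} → 3 additions
Total edits = 5 + 3 = 8

8


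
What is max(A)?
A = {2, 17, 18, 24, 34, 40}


Set A = {2, 17, 18, 24, 34, 40}
Elements in ascending order: 2, 17, 18, 24, 34, 40
The largest element is 40.

40


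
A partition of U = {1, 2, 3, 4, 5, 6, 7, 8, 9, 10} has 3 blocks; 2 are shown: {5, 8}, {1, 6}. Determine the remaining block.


U = {1, 2, 3, 4, 5, 6, 7, 8, 9, 10}
Shown blocks: {5, 8}, {1, 6}
A partition's blocks are pairwise disjoint and cover U, so the missing block = U \ (union of shown blocks).
Union of shown blocks: {1, 5, 6, 8}
Missing block = U \ (union) = {2, 3, 4, 7, 9, 10}

{2, 3, 4, 7, 9, 10}


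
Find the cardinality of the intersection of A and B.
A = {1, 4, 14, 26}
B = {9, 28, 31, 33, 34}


Set A = {1, 4, 14, 26}
Set B = {9, 28, 31, 33, 34}
A ∩ B = {}
|A ∩ B| = 0

0


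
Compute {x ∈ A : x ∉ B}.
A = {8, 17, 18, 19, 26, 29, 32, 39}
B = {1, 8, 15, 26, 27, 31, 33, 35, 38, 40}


Set A = {8, 17, 18, 19, 26, 29, 32, 39}
Set B = {1, 8, 15, 26, 27, 31, 33, 35, 38, 40}
Check each element of A against B:
8 ∈ B, 17 ∉ B (include), 18 ∉ B (include), 19 ∉ B (include), 26 ∈ B, 29 ∉ B (include), 32 ∉ B (include), 39 ∉ B (include)
Elements of A not in B: {17, 18, 19, 29, 32, 39}

{17, 18, 19, 29, 32, 39}


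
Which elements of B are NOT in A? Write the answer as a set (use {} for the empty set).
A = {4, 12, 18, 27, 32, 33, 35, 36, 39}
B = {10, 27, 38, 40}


Set A = {4, 12, 18, 27, 32, 33, 35, 36, 39}
Set B = {10, 27, 38, 40}
Check each element of B against A:
10 ∉ A (include), 27 ∈ A, 38 ∉ A (include), 40 ∉ A (include)
Elements of B not in A: {10, 38, 40}

{10, 38, 40}


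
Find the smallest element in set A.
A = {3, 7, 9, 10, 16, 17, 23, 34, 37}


Set A = {3, 7, 9, 10, 16, 17, 23, 34, 37}
Elements in ascending order: 3, 7, 9, 10, 16, 17, 23, 34, 37
The smallest element is 3.

3


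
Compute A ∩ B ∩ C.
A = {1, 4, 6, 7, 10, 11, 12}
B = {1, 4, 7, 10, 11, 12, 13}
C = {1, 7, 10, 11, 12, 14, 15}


Set A = {1, 4, 6, 7, 10, 11, 12}
Set B = {1, 4, 7, 10, 11, 12, 13}
Set C = {1, 7, 10, 11, 12, 14, 15}
First, A ∩ B = {1, 4, 7, 10, 11, 12}
Then, (A ∩ B) ∩ C = {1, 7, 10, 11, 12}

{1, 7, 10, 11, 12}


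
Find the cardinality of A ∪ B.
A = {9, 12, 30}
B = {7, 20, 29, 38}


Set A = {9, 12, 30}, |A| = 3
Set B = {7, 20, 29, 38}, |B| = 4
A ∩ B = {}, |A ∩ B| = 0
|A ∪ B| = |A| + |B| - |A ∩ B| = 3 + 4 - 0 = 7

7


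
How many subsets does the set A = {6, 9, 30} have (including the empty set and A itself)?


Set A = {6, 9, 30}
|A| = 3
The power set P(A) contains all subsets of A.
|P(A)| = 2^|A| = 2^3 = 8

8


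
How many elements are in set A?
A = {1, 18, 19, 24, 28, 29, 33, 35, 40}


Set A = {1, 18, 19, 24, 28, 29, 33, 35, 40}
Listing elements: 1, 18, 19, 24, 28, 29, 33, 35, 40
Counting: 9 elements
|A| = 9

9


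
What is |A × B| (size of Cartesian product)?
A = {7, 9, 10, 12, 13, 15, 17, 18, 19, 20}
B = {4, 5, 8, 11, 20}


Set A = {7, 9, 10, 12, 13, 15, 17, 18, 19, 20} has 10 elements.
Set B = {4, 5, 8, 11, 20} has 5 elements.
|A × B| = |A| × |B| = 10 × 5 = 50

50


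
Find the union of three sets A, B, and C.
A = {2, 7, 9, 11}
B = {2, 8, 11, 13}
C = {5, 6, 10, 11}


Set A = {2, 7, 9, 11}
Set B = {2, 8, 11, 13}
Set C = {5, 6, 10, 11}
First, A ∪ B = {2, 7, 8, 9, 11, 13}
Then, (A ∪ B) ∪ C = {2, 5, 6, 7, 8, 9, 10, 11, 13}

{2, 5, 6, 7, 8, 9, 10, 11, 13}


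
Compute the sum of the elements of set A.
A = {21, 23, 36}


Set A = {21, 23, 36}
Sum = 21 + 23 + 36 = 80

80


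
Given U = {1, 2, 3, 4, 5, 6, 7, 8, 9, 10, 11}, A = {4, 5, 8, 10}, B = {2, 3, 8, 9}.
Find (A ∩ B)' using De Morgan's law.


U = {1, 2, 3, 4, 5, 6, 7, 8, 9, 10, 11}
A = {4, 5, 8, 10}, B = {2, 3, 8, 9}
A ∩ B = {8}
(A ∩ B)' = U \ (A ∩ B) = {1, 2, 3, 4, 5, 6, 7, 9, 10, 11}
Verification via A' ∪ B': A' = {1, 2, 3, 6, 7, 9, 11}, B' = {1, 4, 5, 6, 7, 10, 11}
A' ∪ B' = {1, 2, 3, 4, 5, 6, 7, 9, 10, 11} ✓

{1, 2, 3, 4, 5, 6, 7, 9, 10, 11}


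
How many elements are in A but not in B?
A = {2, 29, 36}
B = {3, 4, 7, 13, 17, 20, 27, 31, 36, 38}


Set A = {2, 29, 36}
Set B = {3, 4, 7, 13, 17, 20, 27, 31, 36, 38}
A \ B = {2, 29}
|A \ B| = 2

2


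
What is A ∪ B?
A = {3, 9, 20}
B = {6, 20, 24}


Set A = {3, 9, 20}
Set B = {6, 20, 24}
A ∪ B includes all elements in either set.
Elements from A: {3, 9, 20}
Elements from B not already included: {6, 24}
A ∪ B = {3, 6, 9, 20, 24}

{3, 6, 9, 20, 24}


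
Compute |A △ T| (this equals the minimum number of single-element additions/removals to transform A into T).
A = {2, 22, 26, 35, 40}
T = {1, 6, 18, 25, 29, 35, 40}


Set A = {2, 22, 26, 35, 40}
Set T = {1, 6, 18, 25, 29, 35, 40}
Elements to remove from A (in A, not in T): {2, 22, 26} → 3 removals
Elements to add to A (in T, not in A): {1, 6, 18, 25, 29} → 5 additions
Total edits = 3 + 5 = 8

8


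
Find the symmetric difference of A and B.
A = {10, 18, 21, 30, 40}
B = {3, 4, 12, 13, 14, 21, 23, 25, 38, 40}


Set A = {10, 18, 21, 30, 40}
Set B = {3, 4, 12, 13, 14, 21, 23, 25, 38, 40}
A △ B = (A \ B) ∪ (B \ A)
Elements in A but not B: {10, 18, 30}
Elements in B but not A: {3, 4, 12, 13, 14, 23, 25, 38}
A △ B = {3, 4, 10, 12, 13, 14, 18, 23, 25, 30, 38}

{3, 4, 10, 12, 13, 14, 18, 23, 25, 30, 38}


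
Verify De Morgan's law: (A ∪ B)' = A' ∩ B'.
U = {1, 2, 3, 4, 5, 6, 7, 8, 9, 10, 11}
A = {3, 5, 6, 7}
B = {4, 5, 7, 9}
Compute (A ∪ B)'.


U = {1, 2, 3, 4, 5, 6, 7, 8, 9, 10, 11}
A = {3, 5, 6, 7}, B = {4, 5, 7, 9}
A ∪ B = {3, 4, 5, 6, 7, 9}
(A ∪ B)' = U \ (A ∪ B) = {1, 2, 8, 10, 11}
Verification via A' ∩ B': A' = {1, 2, 4, 8, 9, 10, 11}, B' = {1, 2, 3, 6, 8, 10, 11}
A' ∩ B' = {1, 2, 8, 10, 11} ✓

{1, 2, 8, 10, 11}


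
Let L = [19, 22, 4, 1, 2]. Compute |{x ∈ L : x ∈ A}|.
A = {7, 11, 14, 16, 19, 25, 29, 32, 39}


Set A = {7, 11, 14, 16, 19, 25, 29, 32, 39}
Candidates: [19, 22, 4, 1, 2]
Check each candidate:
19 ∈ A, 22 ∉ A, 4 ∉ A, 1 ∉ A, 2 ∉ A
Count of candidates in A: 1

1


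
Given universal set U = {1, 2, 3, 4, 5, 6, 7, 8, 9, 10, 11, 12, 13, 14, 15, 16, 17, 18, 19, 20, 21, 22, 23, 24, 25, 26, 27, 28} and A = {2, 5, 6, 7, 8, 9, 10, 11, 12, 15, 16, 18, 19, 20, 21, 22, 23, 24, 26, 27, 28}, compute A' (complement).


Universal set U = {1, 2, 3, 4, 5, 6, 7, 8, 9, 10, 11, 12, 13, 14, 15, 16, 17, 18, 19, 20, 21, 22, 23, 24, 25, 26, 27, 28}
Set A = {2, 5, 6, 7, 8, 9, 10, 11, 12, 15, 16, 18, 19, 20, 21, 22, 23, 24, 26, 27, 28}
A' = U \ A = elements in U but not in A
Checking each element of U:
1 (not in A, include), 2 (in A, exclude), 3 (not in A, include), 4 (not in A, include), 5 (in A, exclude), 6 (in A, exclude), 7 (in A, exclude), 8 (in A, exclude), 9 (in A, exclude), 10 (in A, exclude), 11 (in A, exclude), 12 (in A, exclude), 13 (not in A, include), 14 (not in A, include), 15 (in A, exclude), 16 (in A, exclude), 17 (not in A, include), 18 (in A, exclude), 19 (in A, exclude), 20 (in A, exclude), 21 (in A, exclude), 22 (in A, exclude), 23 (in A, exclude), 24 (in A, exclude), 25 (not in A, include), 26 (in A, exclude), 27 (in A, exclude), 28 (in A, exclude)
A' = {1, 3, 4, 13, 14, 17, 25}

{1, 3, 4, 13, 14, 17, 25}


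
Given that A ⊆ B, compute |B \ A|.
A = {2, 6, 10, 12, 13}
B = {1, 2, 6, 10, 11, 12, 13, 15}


Set A = {2, 6, 10, 12, 13}, |A| = 5
Set B = {1, 2, 6, 10, 11, 12, 13, 15}, |B| = 8
Since A ⊆ B: B \ A = {1, 11, 15}
|B| - |A| = 8 - 5 = 3

3


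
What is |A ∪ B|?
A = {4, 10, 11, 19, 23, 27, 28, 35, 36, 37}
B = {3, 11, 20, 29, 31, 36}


Set A = {4, 10, 11, 19, 23, 27, 28, 35, 36, 37}, |A| = 10
Set B = {3, 11, 20, 29, 31, 36}, |B| = 6
A ∩ B = {11, 36}, |A ∩ B| = 2
|A ∪ B| = |A| + |B| - |A ∩ B| = 10 + 6 - 2 = 14

14


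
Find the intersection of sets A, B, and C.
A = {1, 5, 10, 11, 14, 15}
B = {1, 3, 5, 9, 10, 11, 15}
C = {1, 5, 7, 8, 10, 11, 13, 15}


Set A = {1, 5, 10, 11, 14, 15}
Set B = {1, 3, 5, 9, 10, 11, 15}
Set C = {1, 5, 7, 8, 10, 11, 13, 15}
First, A ∩ B = {1, 5, 10, 11, 15}
Then, (A ∩ B) ∩ C = {1, 5, 10, 11, 15}

{1, 5, 10, 11, 15}


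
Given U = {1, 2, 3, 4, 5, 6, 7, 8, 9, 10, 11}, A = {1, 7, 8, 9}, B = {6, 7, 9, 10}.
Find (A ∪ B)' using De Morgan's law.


U = {1, 2, 3, 4, 5, 6, 7, 8, 9, 10, 11}
A = {1, 7, 8, 9}, B = {6, 7, 9, 10}
A ∪ B = {1, 6, 7, 8, 9, 10}
(A ∪ B)' = U \ (A ∪ B) = {2, 3, 4, 5, 11}
Verification via A' ∩ B': A' = {2, 3, 4, 5, 6, 10, 11}, B' = {1, 2, 3, 4, 5, 8, 11}
A' ∩ B' = {2, 3, 4, 5, 11} ✓

{2, 3, 4, 5, 11}


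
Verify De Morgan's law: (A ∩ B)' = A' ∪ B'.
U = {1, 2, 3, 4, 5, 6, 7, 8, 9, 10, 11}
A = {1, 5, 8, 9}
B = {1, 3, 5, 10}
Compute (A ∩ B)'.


U = {1, 2, 3, 4, 5, 6, 7, 8, 9, 10, 11}
A = {1, 5, 8, 9}, B = {1, 3, 5, 10}
A ∩ B = {1, 5}
(A ∩ B)' = U \ (A ∩ B) = {2, 3, 4, 6, 7, 8, 9, 10, 11}
Verification via A' ∪ B': A' = {2, 3, 4, 6, 7, 10, 11}, B' = {2, 4, 6, 7, 8, 9, 11}
A' ∪ B' = {2, 3, 4, 6, 7, 8, 9, 10, 11} ✓

{2, 3, 4, 6, 7, 8, 9, 10, 11}


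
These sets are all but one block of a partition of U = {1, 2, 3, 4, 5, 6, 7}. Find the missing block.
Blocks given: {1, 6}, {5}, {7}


U = {1, 2, 3, 4, 5, 6, 7}
Shown blocks: {1, 6}, {5}, {7}
A partition's blocks are pairwise disjoint and cover U, so the missing block = U \ (union of shown blocks).
Union of shown blocks: {1, 5, 6, 7}
Missing block = U \ (union) = {2, 3, 4}

{2, 3, 4}


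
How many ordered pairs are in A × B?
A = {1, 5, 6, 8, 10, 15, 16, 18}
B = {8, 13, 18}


Set A = {1, 5, 6, 8, 10, 15, 16, 18} has 8 elements.
Set B = {8, 13, 18} has 3 elements.
|A × B| = |A| × |B| = 8 × 3 = 24

24


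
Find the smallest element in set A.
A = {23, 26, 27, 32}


Set A = {23, 26, 27, 32}
Elements in ascending order: 23, 26, 27, 32
The smallest element is 23.

23


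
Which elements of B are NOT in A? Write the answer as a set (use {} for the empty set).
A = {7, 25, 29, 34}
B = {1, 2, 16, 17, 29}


Set A = {7, 25, 29, 34}
Set B = {1, 2, 16, 17, 29}
Check each element of B against A:
1 ∉ A (include), 2 ∉ A (include), 16 ∉ A (include), 17 ∉ A (include), 29 ∈ A
Elements of B not in A: {1, 2, 16, 17}

{1, 2, 16, 17}


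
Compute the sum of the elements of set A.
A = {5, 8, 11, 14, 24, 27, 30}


Set A = {5, 8, 11, 14, 24, 27, 30}
Sum = 5 + 8 + 11 + 14 + 24 + 27 + 30 = 119

119


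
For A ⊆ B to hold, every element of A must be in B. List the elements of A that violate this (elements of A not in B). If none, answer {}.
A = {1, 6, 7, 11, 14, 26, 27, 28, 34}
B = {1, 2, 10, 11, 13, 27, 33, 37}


Set A = {1, 6, 7, 11, 14, 26, 27, 28, 34}
Set B = {1, 2, 10, 11, 13, 27, 33, 37}
Check each element of A against B:
1 ∈ B, 6 ∉ B (include), 7 ∉ B (include), 11 ∈ B, 14 ∉ B (include), 26 ∉ B (include), 27 ∈ B, 28 ∉ B (include), 34 ∉ B (include)
Elements of A not in B: {6, 7, 14, 26, 28, 34}

{6, 7, 14, 26, 28, 34}


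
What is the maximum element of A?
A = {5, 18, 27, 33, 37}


Set A = {5, 18, 27, 33, 37}
Elements in ascending order: 5, 18, 27, 33, 37
The largest element is 37.

37


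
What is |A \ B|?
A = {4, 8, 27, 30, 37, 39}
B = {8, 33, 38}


Set A = {4, 8, 27, 30, 37, 39}
Set B = {8, 33, 38}
A \ B = {4, 27, 30, 37, 39}
|A \ B| = 5

5


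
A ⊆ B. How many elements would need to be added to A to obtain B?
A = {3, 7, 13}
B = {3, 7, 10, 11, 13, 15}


Set A = {3, 7, 13}, |A| = 3
Set B = {3, 7, 10, 11, 13, 15}, |B| = 6
Since A ⊆ B: B \ A = {10, 11, 15}
|B| - |A| = 6 - 3 = 3

3


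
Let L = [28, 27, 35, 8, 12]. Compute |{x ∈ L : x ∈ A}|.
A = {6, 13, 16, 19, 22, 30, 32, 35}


Set A = {6, 13, 16, 19, 22, 30, 32, 35}
Candidates: [28, 27, 35, 8, 12]
Check each candidate:
28 ∉ A, 27 ∉ A, 35 ∈ A, 8 ∉ A, 12 ∉ A
Count of candidates in A: 1

1


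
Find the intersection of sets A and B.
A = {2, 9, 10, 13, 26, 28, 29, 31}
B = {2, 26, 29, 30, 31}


Set A = {2, 9, 10, 13, 26, 28, 29, 31}
Set B = {2, 26, 29, 30, 31}
A ∩ B includes only elements in both sets.
Check each element of A against B:
2 ✓, 9 ✗, 10 ✗, 13 ✗, 26 ✓, 28 ✗, 29 ✓, 31 ✓
A ∩ B = {2, 26, 29, 31}

{2, 26, 29, 31}


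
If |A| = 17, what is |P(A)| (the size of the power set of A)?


The set has 17 elements.
The power set contains all possible subsets.
|P(A)| = 2^|A| = 2^17 = 131072

131072


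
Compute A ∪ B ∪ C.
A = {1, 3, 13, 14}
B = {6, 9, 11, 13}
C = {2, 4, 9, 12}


Set A = {1, 3, 13, 14}
Set B = {6, 9, 11, 13}
Set C = {2, 4, 9, 12}
First, A ∪ B = {1, 3, 6, 9, 11, 13, 14}
Then, (A ∪ B) ∪ C = {1, 2, 3, 4, 6, 9, 11, 12, 13, 14}

{1, 2, 3, 4, 6, 9, 11, 12, 13, 14}


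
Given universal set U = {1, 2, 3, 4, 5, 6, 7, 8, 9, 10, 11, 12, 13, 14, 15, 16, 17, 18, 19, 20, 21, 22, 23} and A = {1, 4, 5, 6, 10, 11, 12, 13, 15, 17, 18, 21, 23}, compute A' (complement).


Universal set U = {1, 2, 3, 4, 5, 6, 7, 8, 9, 10, 11, 12, 13, 14, 15, 16, 17, 18, 19, 20, 21, 22, 23}
Set A = {1, 4, 5, 6, 10, 11, 12, 13, 15, 17, 18, 21, 23}
A' = U \ A = elements in U but not in A
Checking each element of U:
1 (in A, exclude), 2 (not in A, include), 3 (not in A, include), 4 (in A, exclude), 5 (in A, exclude), 6 (in A, exclude), 7 (not in A, include), 8 (not in A, include), 9 (not in A, include), 10 (in A, exclude), 11 (in A, exclude), 12 (in A, exclude), 13 (in A, exclude), 14 (not in A, include), 15 (in A, exclude), 16 (not in A, include), 17 (in A, exclude), 18 (in A, exclude), 19 (not in A, include), 20 (not in A, include), 21 (in A, exclude), 22 (not in A, include), 23 (in A, exclude)
A' = {2, 3, 7, 8, 9, 14, 16, 19, 20, 22}

{2, 3, 7, 8, 9, 14, 16, 19, 20, 22}


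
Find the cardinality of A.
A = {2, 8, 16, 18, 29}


Set A = {2, 8, 16, 18, 29}
Listing elements: 2, 8, 16, 18, 29
Counting: 5 elements
|A| = 5

5


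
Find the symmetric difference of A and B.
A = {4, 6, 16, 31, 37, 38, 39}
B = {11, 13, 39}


Set A = {4, 6, 16, 31, 37, 38, 39}
Set B = {11, 13, 39}
A △ B = (A \ B) ∪ (B \ A)
Elements in A but not B: {4, 6, 16, 31, 37, 38}
Elements in B but not A: {11, 13}
A △ B = {4, 6, 11, 13, 16, 31, 37, 38}

{4, 6, 11, 13, 16, 31, 37, 38}
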